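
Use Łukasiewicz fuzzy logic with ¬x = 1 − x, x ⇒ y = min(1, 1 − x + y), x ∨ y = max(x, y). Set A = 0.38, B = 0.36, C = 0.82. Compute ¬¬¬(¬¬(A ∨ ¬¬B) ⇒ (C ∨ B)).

0.00

¬B = 1 − 0.36 = 0.64
¬¬B = 1 − 0.64 = 0.36
A ∨ ¬¬B = max(0.38, 0.36) = 0.38
¬(A ∨ ¬¬B) = 1 − 0.38 = 0.62
¬¬(A ∨ ¬¬B) = 1 − 0.62 = 0.38
C ∨ B = max(0.82, 0.36) = 0.82
¬¬(A ∨ ¬¬B) ⇒ (C ∨ B) = min(1, 1 − 0.38 + 0.82) = min(1, 1.44) = 1.00
¬(¬¬(A ∨ ¬¬B) ⇒ (C ∨ B)) = 1 − 1.00 = 0.00
¬¬(¬¬(A ∨ ¬¬B) ⇒ (C ∨ B)) = 1 − 0.00 = 1.00
¬¬¬(¬¬(A ∨ ¬¬B) ⇒ (C ∨ B)) = 1 − 1.00 = 0.00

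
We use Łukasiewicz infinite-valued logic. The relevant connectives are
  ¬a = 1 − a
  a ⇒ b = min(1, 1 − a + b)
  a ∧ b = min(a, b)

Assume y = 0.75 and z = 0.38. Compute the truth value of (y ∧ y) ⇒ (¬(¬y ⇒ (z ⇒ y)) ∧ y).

0.25

y ∧ y = min(0.75, 0.75) = 0.75
¬y = 1 − 0.75 = 0.25
z ⇒ y = min(1, 1 − 0.38 + 0.75) = min(1, 1.37) = 1.00
¬y ⇒ (z ⇒ y) = min(1, 1 − 0.25 + 1.00) = min(1, 1.75) = 1.00
¬(¬y ⇒ (z ⇒ y)) = 1 − 1.00 = 0.00
¬(¬y ⇒ (z ⇒ y)) ∧ y = min(0.00, 0.75) = 0.00
(y ∧ y) ⇒ (¬(¬y ⇒ (z ⇒ y)) ∧ y) = min(1, 1 − 0.75 + 0.00) = min(1, 0.25) = 0.25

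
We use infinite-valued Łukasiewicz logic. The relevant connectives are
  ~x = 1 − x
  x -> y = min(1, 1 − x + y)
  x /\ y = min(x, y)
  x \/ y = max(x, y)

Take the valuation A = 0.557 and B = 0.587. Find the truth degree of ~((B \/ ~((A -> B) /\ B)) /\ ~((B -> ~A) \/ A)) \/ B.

0.856

A -> B = min(1, 1 − 0.557 + 0.587) = min(1, 1.030) = 1.000
(A -> B) /\ B = min(1.000, 0.587) = 0.587
~((A -> B) /\ B) = 1 − 0.587 = 0.413
B \/ ~((A -> B) /\ B) = max(0.587, 0.413) = 0.587
~A = 1 − 0.557 = 0.443
B -> ~A = min(1, 1 − 0.587 + 0.443) = min(1, 0.856) = 0.856
(B -> ~A) \/ A = max(0.856, 0.557) = 0.856
~((B -> ~A) \/ A) = 1 − 0.856 = 0.144
(B \/ ~((A -> B) /\ B)) /\ ~((B -> ~A) \/ A) = min(0.587, 0.144) = 0.144
~((B \/ ~((A -> B) /\ B)) /\ ~((B -> ~A) \/ A)) = 1 − 0.144 = 0.856
~((B \/ ~((A -> B) /\ B)) /\ ~((B -> ~A) \/ A)) \/ B = max(0.856, 0.587) = 0.856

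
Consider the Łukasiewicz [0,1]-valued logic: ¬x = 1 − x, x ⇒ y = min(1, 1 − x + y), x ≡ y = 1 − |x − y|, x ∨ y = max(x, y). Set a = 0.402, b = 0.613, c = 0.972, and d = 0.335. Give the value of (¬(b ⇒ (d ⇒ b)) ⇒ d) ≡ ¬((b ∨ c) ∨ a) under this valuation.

d ⇒ b = min(1, 1 − 0.335 + 0.613) = min(1, 1.278) = 1.000
b ⇒ (d ⇒ b) = min(1, 1 − 0.613 + 1.000) = min(1, 1.387) = 1.000
¬(b ⇒ (d ⇒ b)) = 1 − 1.000 = 0.000
¬(b ⇒ (d ⇒ b)) ⇒ d = min(1, 1 − 0.000 + 0.335) = min(1, 1.335) = 1.000
b ∨ c = max(0.613, 0.972) = 0.972
(b ∨ c) ∨ a = max(0.972, 0.402) = 0.972
¬((b ∨ c) ∨ a) = 1 − 0.972 = 0.028
(¬(b ⇒ (d ⇒ b)) ⇒ d) ≡ ¬((b ∨ c) ∨ a) = 1 − |1.000 − 0.028| = 1 − 0.972 = 0.028

0.028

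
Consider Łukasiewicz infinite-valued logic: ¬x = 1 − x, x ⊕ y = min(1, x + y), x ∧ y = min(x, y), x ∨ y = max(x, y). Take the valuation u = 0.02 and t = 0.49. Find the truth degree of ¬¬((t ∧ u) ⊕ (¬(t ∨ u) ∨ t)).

0.53

t ∧ u = min(0.49, 0.02) = 0.02
t ∨ u = max(0.49, 0.02) = 0.49
¬(t ∨ u) = 1 − 0.49 = 0.51
¬(t ∨ u) ∨ t = max(0.51, 0.49) = 0.51
(t ∧ u) ⊕ (¬(t ∨ u) ∨ t) = min(1, 0.02 + 0.51) = min(1, 0.53) = 0.53
¬((t ∧ u) ⊕ (¬(t ∨ u) ∨ t)) = 1 − 0.53 = 0.47
¬¬((t ∧ u) ⊕ (¬(t ∨ u) ∨ t)) = 1 − 0.47 = 0.53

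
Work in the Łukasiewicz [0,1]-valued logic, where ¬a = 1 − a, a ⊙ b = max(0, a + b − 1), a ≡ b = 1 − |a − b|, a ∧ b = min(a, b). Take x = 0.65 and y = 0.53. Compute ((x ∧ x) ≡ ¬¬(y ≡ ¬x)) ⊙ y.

0.36

x ∧ x = min(0.65, 0.65) = 0.65
¬x = 1 − 0.65 = 0.35
y ≡ ¬x = 1 − |0.53 − 0.35| = 1 − 0.18 = 0.82
¬(y ≡ ¬x) = 1 − 0.82 = 0.18
¬¬(y ≡ ¬x) = 1 − 0.18 = 0.82
(x ∧ x) ≡ ¬¬(y ≡ ¬x) = 1 − |0.65 − 0.82| = 1 − 0.17 = 0.83
((x ∧ x) ≡ ¬¬(y ≡ ¬x)) ⊙ y = max(0, 0.83 + 0.53 − 1) = max(0, 0.36) = 0.36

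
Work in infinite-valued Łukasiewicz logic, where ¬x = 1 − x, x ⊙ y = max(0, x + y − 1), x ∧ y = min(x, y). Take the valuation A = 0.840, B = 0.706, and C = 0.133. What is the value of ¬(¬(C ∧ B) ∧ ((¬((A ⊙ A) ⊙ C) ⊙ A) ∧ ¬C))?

0.160

C ∧ B = min(0.133, 0.706) = 0.133
¬(C ∧ B) = 1 − 0.133 = 0.867
A ⊙ A = max(0, 0.840 + 0.840 − 1) = max(0, 0.680) = 0.680
(A ⊙ A) ⊙ C = max(0, 0.680 + 0.133 − 1) = max(0, -0.187) = 0.000
¬((A ⊙ A) ⊙ C) = 1 − 0.000 = 1.000
¬((A ⊙ A) ⊙ C) ⊙ A = max(0, 1.000 + 0.840 − 1) = max(0, 0.840) = 0.840
¬C = 1 − 0.133 = 0.867
(¬((A ⊙ A) ⊙ C) ⊙ A) ∧ ¬C = min(0.840, 0.867) = 0.840
¬(C ∧ B) ∧ ((¬((A ⊙ A) ⊙ C) ⊙ A) ∧ ¬C) = min(0.867, 0.840) = 0.840
¬(¬(C ∧ B) ∧ ((¬((A ⊙ A) ⊙ C) ⊙ A) ∧ ¬C)) = 1 − 0.840 = 0.160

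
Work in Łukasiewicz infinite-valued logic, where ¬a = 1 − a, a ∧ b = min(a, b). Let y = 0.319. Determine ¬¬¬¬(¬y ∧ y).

0.319

¬y = 1 − 0.319 = 0.681
¬y ∧ y = min(0.681, 0.319) = 0.319
¬(¬y ∧ y) = 1 − 0.319 = 0.681
¬¬(¬y ∧ y) = 1 − 0.681 = 0.319
¬¬¬(¬y ∧ y) = 1 − 0.319 = 0.681
¬¬¬¬(¬y ∧ y) = 1 − 0.681 = 0.319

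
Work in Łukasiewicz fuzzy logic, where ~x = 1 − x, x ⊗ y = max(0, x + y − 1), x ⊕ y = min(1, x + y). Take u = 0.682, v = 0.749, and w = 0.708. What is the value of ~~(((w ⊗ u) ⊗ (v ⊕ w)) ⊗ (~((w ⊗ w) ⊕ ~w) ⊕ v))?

w ⊗ u = max(0, 0.708 + 0.682 − 1) = max(0, 0.390) = 0.390
v ⊕ w = min(1, 0.749 + 0.708) = min(1, 1.457) = 1.000
(w ⊗ u) ⊗ (v ⊕ w) = max(0, 0.390 + 1.000 − 1) = max(0, 0.390) = 0.390
w ⊗ w = max(0, 0.708 + 0.708 − 1) = max(0, 0.416) = 0.416
~w = 1 − 0.708 = 0.292
(w ⊗ w) ⊕ ~w = min(1, 0.416 + 0.292) = min(1, 0.708) = 0.708
~((w ⊗ w) ⊕ ~w) = 1 − 0.708 = 0.292
~((w ⊗ w) ⊕ ~w) ⊕ v = min(1, 0.292 + 0.749) = min(1, 1.041) = 1.000
((w ⊗ u) ⊗ (v ⊕ w)) ⊗ (~((w ⊗ w) ⊕ ~w) ⊕ v) = max(0, 0.390 + 1.000 − 1) = max(0, 0.390) = 0.390
~(((w ⊗ u) ⊗ (v ⊕ w)) ⊗ (~((w ⊗ w) ⊕ ~w) ⊕ v)) = 1 − 0.390 = 0.610
~~(((w ⊗ u) ⊗ (v ⊕ w)) ⊗ (~((w ⊗ w) ⊕ ~w) ⊕ v)) = 1 − 0.610 = 0.390

0.390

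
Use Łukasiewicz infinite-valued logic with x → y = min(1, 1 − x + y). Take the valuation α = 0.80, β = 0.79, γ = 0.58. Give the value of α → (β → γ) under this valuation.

β → γ = min(1, 1 − 0.79 + 0.58) = min(1, 0.79) = 0.79
α → (β → γ) = min(1, 1 − 0.80 + 0.79) = min(1, 0.99) = 0.99

0.99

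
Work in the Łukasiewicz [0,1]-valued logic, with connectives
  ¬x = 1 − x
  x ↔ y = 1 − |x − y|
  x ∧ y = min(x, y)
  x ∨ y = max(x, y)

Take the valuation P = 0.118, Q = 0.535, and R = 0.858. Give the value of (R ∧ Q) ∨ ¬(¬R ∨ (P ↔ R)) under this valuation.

R ∧ Q = min(0.858, 0.535) = 0.535
¬R = 1 − 0.858 = 0.142
P ↔ R = 1 − |0.118 − 0.858| = 1 − 0.740 = 0.260
¬R ∨ (P ↔ R) = max(0.142, 0.260) = 0.260
¬(¬R ∨ (P ↔ R)) = 1 − 0.260 = 0.740
(R ∧ Q) ∨ ¬(¬R ∨ (P ↔ R)) = max(0.535, 0.740) = 0.740

0.740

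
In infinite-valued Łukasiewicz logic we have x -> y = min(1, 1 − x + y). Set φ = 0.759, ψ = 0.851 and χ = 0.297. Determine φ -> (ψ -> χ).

ψ -> χ = min(1, 1 − 0.851 + 0.297) = min(1, 0.446) = 0.446
φ -> (ψ -> χ) = min(1, 1 − 0.759 + 0.446) = min(1, 0.687) = 0.687

0.687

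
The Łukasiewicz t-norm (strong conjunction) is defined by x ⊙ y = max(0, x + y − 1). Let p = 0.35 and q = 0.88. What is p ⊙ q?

0.23

p ⊙ q = max(0, 0.35 + 0.88 − 1) = max(0, 0.23) = 0.23
For comparison, the Gödel (minimum) t-norm min(x, y) would give 0.35.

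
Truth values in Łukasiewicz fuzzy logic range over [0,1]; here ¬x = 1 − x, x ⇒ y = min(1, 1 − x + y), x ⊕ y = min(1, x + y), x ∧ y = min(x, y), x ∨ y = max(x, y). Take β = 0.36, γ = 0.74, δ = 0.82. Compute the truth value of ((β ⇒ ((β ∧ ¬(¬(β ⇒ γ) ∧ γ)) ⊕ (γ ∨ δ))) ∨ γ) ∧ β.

0.36

β ⇒ γ = min(1, 1 − 0.36 + 0.74) = min(1, 1.38) = 1.00
¬(β ⇒ γ) = 1 − 1.00 = 0.00
¬(β ⇒ γ) ∧ γ = min(0.00, 0.74) = 0.00
¬(¬(β ⇒ γ) ∧ γ) = 1 − 0.00 = 1.00
β ∧ ¬(¬(β ⇒ γ) ∧ γ) = min(0.36, 1.00) = 0.36
γ ∨ δ = max(0.74, 0.82) = 0.82
(β ∧ ¬(¬(β ⇒ γ) ∧ γ)) ⊕ (γ ∨ δ) = min(1, 0.36 + 0.82) = min(1, 1.18) = 1.00
β ⇒ ((β ∧ ¬(¬(β ⇒ γ) ∧ γ)) ⊕ (γ ∨ δ)) = min(1, 1 − 0.36 + 1.00) = min(1, 1.64) = 1.00
(β ⇒ ((β ∧ ¬(¬(β ⇒ γ) ∧ γ)) ⊕ (γ ∨ δ))) ∨ γ = max(1.00, 0.74) = 1.00
((β ⇒ ((β ∧ ¬(¬(β ⇒ γ) ∧ γ)) ⊕ (γ ∨ δ))) ∨ γ) ∧ β = min(1.00, 0.36) = 0.36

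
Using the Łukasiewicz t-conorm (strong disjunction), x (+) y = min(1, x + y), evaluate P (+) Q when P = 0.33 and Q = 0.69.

P (+) Q = min(1, 0.33 + 0.69) = min(1, 1.02) = 1.00
For comparison, the Gödel t-conorm max(x, y) would give 0.69.

1.00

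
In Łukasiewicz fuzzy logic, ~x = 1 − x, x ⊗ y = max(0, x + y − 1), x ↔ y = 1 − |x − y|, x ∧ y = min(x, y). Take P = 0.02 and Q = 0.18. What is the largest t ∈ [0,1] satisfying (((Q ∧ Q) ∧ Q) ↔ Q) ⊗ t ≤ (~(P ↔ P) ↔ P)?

0.98

Q ∧ Q = min(0.18, 0.18) = 0.18
(Q ∧ Q) ∧ Q = min(0.18, 0.18) = 0.18
((Q ∧ Q) ∧ Q) ↔ Q = 1 − |0.18 − 0.18| = 1 − 0.00 = 1.00
So the left factor is ((Q ∧ Q) ∧ Q) ↔ Q = 1.00.
P ↔ P = 1 − |0.02 − 0.02| = 1 − 0.00 = 1.00
~(P ↔ P) = 1 − 1.00 = 0.00
~(P ↔ P) ↔ P = 1 − |0.00 − 0.02| = 1 − 0.02 = 0.98
So the right-hand bound is ~(P ↔ P) ↔ P = 0.98.
The residuum of the Łukasiewicz t-norm gives the supremum: min(1, 1 − 1.00 + 0.98).
1 − 1.00 + 0.98 = 0.98, so t = min(1, 0.98) = 0.98.
Check: 1.00 ⊗ 0.98 = max(0, 0.98) = 0.98 ≤ 0.98.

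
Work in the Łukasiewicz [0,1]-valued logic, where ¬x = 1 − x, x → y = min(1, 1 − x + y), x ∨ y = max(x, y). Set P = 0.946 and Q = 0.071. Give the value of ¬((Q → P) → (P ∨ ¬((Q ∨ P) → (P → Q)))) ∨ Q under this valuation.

0.071

Q → P = min(1, 1 − 0.071 + 0.946) = min(1, 1.875) = 1.000
Q ∨ P = max(0.071, 0.946) = 0.946
P → Q = min(1, 1 − 0.946 + 0.071) = min(1, 0.125) = 0.125
(Q ∨ P) → (P → Q) = min(1, 1 − 0.946 + 0.125) = min(1, 0.179) = 0.179
¬((Q ∨ P) → (P → Q)) = 1 − 0.179 = 0.821
P ∨ ¬((Q ∨ P) → (P → Q)) = max(0.946, 0.821) = 0.946
(Q → P) → (P ∨ ¬((Q ∨ P) → (P → Q))) = min(1, 1 − 1.000 + 0.946) = min(1, 0.946) = 0.946
¬((Q → P) → (P ∨ ¬((Q ∨ P) → (P → Q)))) = 1 − 0.946 = 0.054
¬((Q → P) → (P ∨ ¬((Q ∨ P) → (P → Q)))) ∨ Q = max(0.054, 0.071) = 0.071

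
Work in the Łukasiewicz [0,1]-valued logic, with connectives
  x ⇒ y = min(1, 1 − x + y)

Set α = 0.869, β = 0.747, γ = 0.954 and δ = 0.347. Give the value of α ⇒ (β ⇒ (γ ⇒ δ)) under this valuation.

0.777

γ ⇒ δ = min(1, 1 − 0.954 + 0.347) = min(1, 0.393) = 0.393
β ⇒ (γ ⇒ δ) = min(1, 1 − 0.747 + 0.393) = min(1, 0.646) = 0.646
α ⇒ (β ⇒ (γ ⇒ δ)) = min(1, 1 − 0.869 + 0.646) = min(1, 0.777) = 0.777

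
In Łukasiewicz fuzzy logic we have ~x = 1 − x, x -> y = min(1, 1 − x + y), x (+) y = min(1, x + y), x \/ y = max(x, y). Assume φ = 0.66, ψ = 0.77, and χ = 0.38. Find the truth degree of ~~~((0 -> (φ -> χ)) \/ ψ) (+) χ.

φ -> χ = min(1, 1 − 0.66 + 0.38) = min(1, 0.72) = 0.72
0 -> (φ -> χ) = min(1, 1 − 0.00 + 0.72) = min(1, 1.72) = 1.00
(0 -> (φ -> χ)) \/ ψ = max(1.00, 0.77) = 1.00
~((0 -> (φ -> χ)) \/ ψ) = 1 − 1.00 = 0.00
~~((0 -> (φ -> χ)) \/ ψ) = 1 − 0.00 = 1.00
~~~((0 -> (φ -> χ)) \/ ψ) = 1 − 1.00 = 0.00
~~~((0 -> (φ -> χ)) \/ ψ) (+) χ = min(1, 0.00 + 0.38) = min(1, 0.38) = 0.38

0.38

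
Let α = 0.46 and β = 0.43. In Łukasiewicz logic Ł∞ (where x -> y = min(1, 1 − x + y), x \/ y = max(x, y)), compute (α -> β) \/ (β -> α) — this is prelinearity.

1.00

α -> β = min(1, 1 − 0.46 + 0.43) = min(1, 0.97) = 0.97
β -> α = min(1, 1 − 0.43 + 0.46) = min(1, 1.03) = 1.00
(α -> β) \/ (β -> α) = max(0.97, 1.00) = 1.00
(As expected: a Ł∞-tautology — holds in every MV-chain.)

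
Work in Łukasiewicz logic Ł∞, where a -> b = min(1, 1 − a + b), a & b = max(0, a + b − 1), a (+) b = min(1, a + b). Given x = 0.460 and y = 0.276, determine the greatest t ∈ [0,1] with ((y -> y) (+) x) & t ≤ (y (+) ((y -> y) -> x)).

y -> y = min(1, 1 − 0.276 + 0.276) = min(1, 1.000) = 1.000
(y -> y) (+) x = min(1, 1.000 + 0.460) = min(1, 1.460) = 1.000
So the left factor is (y -> y) (+) x = 1.000.
(y -> y) -> x = min(1, 1 − 1.000 + 0.460) = min(1, 0.460) = 0.460
y (+) ((y -> y) -> x) = min(1, 0.276 + 0.460) = min(1, 0.736) = 0.736
So the right-hand bound is y (+) ((y -> y) -> x) = 0.736.
The residuum of the Łukasiewicz t-norm gives the supremum: min(1, 1 − 1.000 + 0.736).
1 − 1.000 + 0.736 = 0.736, so t = min(1, 0.736) = 0.736.
Check: 1.000 & 0.736 = max(0, 0.736) = 0.736 ≤ 0.736.

0.736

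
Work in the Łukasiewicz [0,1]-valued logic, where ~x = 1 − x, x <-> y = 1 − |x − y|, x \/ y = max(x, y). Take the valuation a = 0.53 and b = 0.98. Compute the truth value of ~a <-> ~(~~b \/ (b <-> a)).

~a = 1 − 0.53 = 0.47
~b = 1 − 0.98 = 0.02
~~b = 1 − 0.02 = 0.98
b <-> a = 1 − |0.98 − 0.53| = 1 − 0.45 = 0.55
~~b \/ (b <-> a) = max(0.98, 0.55) = 0.98
~(~~b \/ (b <-> a)) = 1 − 0.98 = 0.02
~a <-> ~(~~b \/ (b <-> a)) = 1 − |0.47 − 0.02| = 1 − 0.45 = 0.55

0.55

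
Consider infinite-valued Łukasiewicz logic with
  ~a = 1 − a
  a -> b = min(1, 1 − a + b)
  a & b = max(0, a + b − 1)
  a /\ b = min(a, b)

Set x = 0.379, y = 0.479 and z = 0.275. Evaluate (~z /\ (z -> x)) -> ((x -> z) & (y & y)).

~z = 1 − 0.275 = 0.725
z -> x = min(1, 1 − 0.275 + 0.379) = min(1, 1.104) = 1.000
~z /\ (z -> x) = min(0.725, 1.000) = 0.725
x -> z = min(1, 1 − 0.379 + 0.275) = min(1, 0.896) = 0.896
y & y = max(0, 0.479 + 0.479 − 1) = max(0, -0.042) = 0.000
(x -> z) & (y & y) = max(0, 0.896 + 0.000 − 1) = max(0, -0.104) = 0.000
(~z /\ (z -> x)) -> ((x -> z) & (y & y)) = min(1, 1 − 0.725 + 0.000) = min(1, 0.275) = 0.275

0.275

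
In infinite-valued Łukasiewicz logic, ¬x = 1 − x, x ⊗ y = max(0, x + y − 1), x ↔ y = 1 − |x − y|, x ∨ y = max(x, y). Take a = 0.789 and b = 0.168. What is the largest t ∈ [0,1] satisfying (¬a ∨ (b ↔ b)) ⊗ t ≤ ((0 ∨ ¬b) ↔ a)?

0.957

¬a = 1 − 0.789 = 0.211
b ↔ b = 1 − |0.168 − 0.168| = 1 − 0.000 = 1.000
¬a ∨ (b ↔ b) = max(0.211, 1.000) = 1.000
So the left factor is ¬a ∨ (b ↔ b) = 1.000.
¬b = 1 − 0.168 = 0.832
0 ∨ ¬b = max(0.000, 0.832) = 0.832
(0 ∨ ¬b) ↔ a = 1 − |0.832 − 0.789| = 1 − 0.043 = 0.957
So the right-hand bound is (0 ∨ ¬b) ↔ a = 0.957.
The residuum of the Łukasiewicz t-norm gives the supremum: min(1, 1 − 1.000 + 0.957).
1 − 1.000 + 0.957 = 0.957, so t = min(1, 0.957) = 0.957.
Check: 1.000 ⊗ 0.957 = max(0, 0.957) = 0.957 ≤ 0.957.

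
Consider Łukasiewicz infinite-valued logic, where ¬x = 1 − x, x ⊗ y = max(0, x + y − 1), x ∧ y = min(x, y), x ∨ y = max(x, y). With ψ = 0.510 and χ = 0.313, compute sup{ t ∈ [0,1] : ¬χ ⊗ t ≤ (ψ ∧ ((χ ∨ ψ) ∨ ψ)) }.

0.823

¬χ = 1 − 0.313 = 0.687
So the left factor is ¬χ = 0.687.
χ ∨ ψ = max(0.313, 0.510) = 0.510
(χ ∨ ψ) ∨ ψ = max(0.510, 0.510) = 0.510
ψ ∧ ((χ ∨ ψ) ∨ ψ) = min(0.510, 0.510) = 0.510
So the right-hand bound is ψ ∧ ((χ ∨ ψ) ∨ ψ) = 0.510.
The residuum of the Łukasiewicz t-norm gives the supremum: min(1, 1 − 0.687 + 0.510).
1 − 0.687 + 0.510 = 0.823, so t = min(1, 0.823) = 0.823.
Check: 0.687 ⊗ 0.823 = max(0, 0.510) = 0.510 ≤ 0.510.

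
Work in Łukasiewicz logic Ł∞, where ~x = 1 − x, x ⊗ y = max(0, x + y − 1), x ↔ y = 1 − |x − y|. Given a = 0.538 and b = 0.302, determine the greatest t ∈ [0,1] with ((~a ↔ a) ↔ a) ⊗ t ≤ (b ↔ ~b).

~a = 1 − 0.538 = 0.462
~a ↔ a = 1 − |0.462 − 0.538| = 1 − 0.076 = 0.924
(~a ↔ a) ↔ a = 1 − |0.924 − 0.538| = 1 − 0.386 = 0.614
So the left factor is (~a ↔ a) ↔ a = 0.614.
~b = 1 − 0.302 = 0.698
b ↔ ~b = 1 − |0.302 − 0.698| = 1 − 0.396 = 0.604
So the right-hand bound is b ↔ ~b = 0.604.
The residuum of the Łukasiewicz t-norm gives the supremum: min(1, 1 − 0.614 + 0.604).
1 − 0.614 + 0.604 = 0.990, so t = min(1, 0.990) = 0.990.
Check: 0.614 ⊗ 0.990 = max(0, 0.604) = 0.604 ≤ 0.604.

0.990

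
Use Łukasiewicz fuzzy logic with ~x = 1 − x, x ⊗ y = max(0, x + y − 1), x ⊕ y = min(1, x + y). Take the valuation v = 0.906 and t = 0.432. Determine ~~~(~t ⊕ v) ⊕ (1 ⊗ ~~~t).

~t = 1 − 0.432 = 0.568
~t ⊕ v = min(1, 0.568 + 0.906) = min(1, 1.474) = 1.000
~(~t ⊕ v) = 1 − 1.000 = 0.000
~~(~t ⊕ v) = 1 − 0.000 = 1.000
~~~(~t ⊕ v) = 1 − 1.000 = 0.000
~~t = 1 − 0.568 = 0.432
~~~t = 1 − 0.432 = 0.568
1 ⊗ ~~~t = max(0, 1.000 + 0.568 − 1) = max(0, 0.568) = 0.568
~~~(~t ⊕ v) ⊕ (1 ⊗ ~~~t) = min(1, 0.000 + 0.568) = min(1, 0.568) = 0.568

0.568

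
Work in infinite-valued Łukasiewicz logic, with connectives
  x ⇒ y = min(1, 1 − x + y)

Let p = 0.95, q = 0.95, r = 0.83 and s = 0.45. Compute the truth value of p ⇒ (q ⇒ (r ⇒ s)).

0.72

r ⇒ s = min(1, 1 − 0.83 + 0.45) = min(1, 0.62) = 0.62
q ⇒ (r ⇒ s) = min(1, 1 − 0.95 + 0.62) = min(1, 0.67) = 0.67
p ⇒ (q ⇒ (r ⇒ s)) = min(1, 1 − 0.95 + 0.67) = min(1, 0.72) = 0.72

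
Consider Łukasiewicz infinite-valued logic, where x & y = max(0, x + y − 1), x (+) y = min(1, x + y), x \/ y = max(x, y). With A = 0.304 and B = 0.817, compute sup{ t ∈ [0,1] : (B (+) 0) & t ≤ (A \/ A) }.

B (+) 0 = min(1, 0.817 + 0.000) = min(1, 0.817) = 0.817
So the left factor is B (+) 0 = 0.817.
A \/ A = max(0.304, 0.304) = 0.304
So the right-hand bound is A \/ A = 0.304.
The residuum of the Łukasiewicz t-norm gives the supremum: min(1, 1 − 0.817 + 0.304).
1 − 0.817 + 0.304 = 0.487, so t = min(1, 0.487) = 0.487.
Check: 0.817 & 0.487 = max(0, 0.304) = 0.304 ≤ 0.304.

0.487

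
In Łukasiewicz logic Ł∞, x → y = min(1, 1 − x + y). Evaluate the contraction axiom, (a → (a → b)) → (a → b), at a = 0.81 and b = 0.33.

a → b = min(1, 1 − 0.81 + 0.33) = min(1, 0.52) = 0.52
a → (a → b) = min(1, 1 − 0.81 + 0.52) = min(1, 0.71) = 0.71
(a → (a → b)) → (a → b) = min(1, 1 − 0.71 + 0.52) = min(1, 0.81) = 0.81
(The value 0.81 < 1 shows this instance is not satisfied; fails in Ł∞ (the t-norm is not idempotent).)

0.81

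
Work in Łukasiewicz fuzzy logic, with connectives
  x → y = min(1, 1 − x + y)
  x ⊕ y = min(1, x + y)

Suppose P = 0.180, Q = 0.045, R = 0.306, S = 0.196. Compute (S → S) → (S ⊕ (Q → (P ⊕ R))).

S → S = min(1, 1 − 0.196 + 0.196) = min(1, 1.000) = 1.000
P ⊕ R = min(1, 0.180 + 0.306) = min(1, 0.486) = 0.486
Q → (P ⊕ R) = min(1, 1 − 0.045 + 0.486) = min(1, 1.441) = 1.000
S ⊕ (Q → (P ⊕ R)) = min(1, 0.196 + 1.000) = min(1, 1.196) = 1.000
(S → S) → (S ⊕ (Q → (P ⊕ R))) = min(1, 1 − 1.000 + 1.000) = min(1, 1.000) = 1.000

1.000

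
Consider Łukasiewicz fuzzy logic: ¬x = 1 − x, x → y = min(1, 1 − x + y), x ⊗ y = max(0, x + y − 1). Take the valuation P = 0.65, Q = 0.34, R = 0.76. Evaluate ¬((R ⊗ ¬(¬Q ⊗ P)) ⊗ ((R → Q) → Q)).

¬Q = 1 − 0.34 = 0.66
¬Q ⊗ P = max(0, 0.66 + 0.65 − 1) = max(0, 0.31) = 0.31
¬(¬Q ⊗ P) = 1 − 0.31 = 0.69
R ⊗ ¬(¬Q ⊗ P) = max(0, 0.76 + 0.69 − 1) = max(0, 0.45) = 0.45
R → Q = min(1, 1 − 0.76 + 0.34) = min(1, 0.58) = 0.58
(R → Q) → Q = min(1, 1 − 0.58 + 0.34) = min(1, 0.76) = 0.76
(R ⊗ ¬(¬Q ⊗ P)) ⊗ ((R → Q) → Q) = max(0, 0.45 + 0.76 − 1) = max(0, 0.21) = 0.21
¬((R ⊗ ¬(¬Q ⊗ P)) ⊗ ((R → Q) → Q)) = 1 − 0.21 = 0.79

0.79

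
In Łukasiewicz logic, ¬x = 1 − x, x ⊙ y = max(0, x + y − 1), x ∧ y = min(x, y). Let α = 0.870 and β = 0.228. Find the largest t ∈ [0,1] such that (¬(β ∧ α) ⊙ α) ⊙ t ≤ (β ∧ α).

β ∧ α = min(0.228, 0.870) = 0.228
¬(β ∧ α) = 1 − 0.228 = 0.772
¬(β ∧ α) ⊙ α = max(0, 0.772 + 0.870 − 1) = max(0, 0.642) = 0.642
So the left factor is ¬(β ∧ α) ⊙ α = 0.642.
So the right-hand bound is β ∧ α = 0.228.
The residuum of the Łukasiewicz t-norm gives the supremum: min(1, 1 − 0.642 + 0.228).
1 − 0.642 + 0.228 = 0.586, so t = min(1, 0.586) = 0.586.
Check: 0.642 ⊙ 0.586 = max(0, 0.228) = 0.228 ≤ 0.228.

0.586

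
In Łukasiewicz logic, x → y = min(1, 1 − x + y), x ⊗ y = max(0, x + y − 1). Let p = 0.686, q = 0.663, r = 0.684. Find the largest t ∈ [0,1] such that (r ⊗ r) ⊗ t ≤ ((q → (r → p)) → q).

1.000

r ⊗ r = max(0, 0.684 + 0.684 − 1) = max(0, 0.368) = 0.368
So the left factor is r ⊗ r = 0.368.
r → p = min(1, 1 − 0.684 + 0.686) = min(1, 1.002) = 1.000
q → (r → p) = min(1, 1 − 0.663 + 1.000) = min(1, 1.337) = 1.000
(q → (r → p)) → q = min(1, 1 − 1.000 + 0.663) = min(1, 0.663) = 0.663
So the right-hand bound is (q → (r → p)) → q = 0.663.
The residuum of the Łukasiewicz t-norm gives the supremum: min(1, 1 − 0.368 + 0.663).
1 − 0.368 + 0.663 = 1.295, so t = min(1, 1.295) = 1.000.
Check: 0.368 ⊗ 1.000 = max(0, 0.368) = 0.368 ≤ 0.663.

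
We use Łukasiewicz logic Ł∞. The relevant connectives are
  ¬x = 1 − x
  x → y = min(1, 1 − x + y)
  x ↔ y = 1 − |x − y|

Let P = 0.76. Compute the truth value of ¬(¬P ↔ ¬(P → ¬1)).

0.52

¬P = 1 − 0.76 = 0.24
¬1 = 1 − 1.00 = 0.00
P → ¬1 = min(1, 1 − 0.76 + 0.00) = min(1, 0.24) = 0.24
¬(P → ¬1) = 1 − 0.24 = 0.76
¬P ↔ ¬(P → ¬1) = 1 − |0.24 − 0.76| = 1 − 0.52 = 0.48
¬(¬P ↔ ¬(P → ¬1)) = 1 − 0.48 = 0.52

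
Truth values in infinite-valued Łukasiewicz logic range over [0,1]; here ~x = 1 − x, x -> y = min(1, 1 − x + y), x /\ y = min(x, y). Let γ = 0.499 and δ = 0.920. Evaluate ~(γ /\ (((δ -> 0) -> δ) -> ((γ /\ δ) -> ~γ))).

δ -> 0 = min(1, 1 − 0.920 + 0.000) = min(1, 0.080) = 0.080
(δ -> 0) -> δ = min(1, 1 − 0.080 + 0.920) = min(1, 1.840) = 1.000
γ /\ δ = min(0.499, 0.920) = 0.499
~γ = 1 − 0.499 = 0.501
(γ /\ δ) -> ~γ = min(1, 1 − 0.499 + 0.501) = min(1, 1.002) = 1.000
((δ -> 0) -> δ) -> ((γ /\ δ) -> ~γ) = min(1, 1 − 1.000 + 1.000) = min(1, 1.000) = 1.000
γ /\ (((δ -> 0) -> δ) -> ((γ /\ δ) -> ~γ)) = min(0.499, 1.000) = 0.499
~(γ /\ (((δ -> 0) -> δ) -> ((γ /\ δ) -> ~γ))) = 1 − 0.499 = 0.501

0.501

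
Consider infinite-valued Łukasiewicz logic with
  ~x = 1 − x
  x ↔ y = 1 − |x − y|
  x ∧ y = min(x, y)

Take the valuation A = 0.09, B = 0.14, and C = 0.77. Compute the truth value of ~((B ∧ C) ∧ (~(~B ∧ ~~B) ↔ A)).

0.86

B ∧ C = min(0.14, 0.77) = 0.14
~B = 1 − 0.14 = 0.86
~~B = 1 − 0.86 = 0.14
~B ∧ ~~B = min(0.86, 0.14) = 0.14
~(~B ∧ ~~B) = 1 − 0.14 = 0.86
~(~B ∧ ~~B) ↔ A = 1 − |0.86 − 0.09| = 1 − 0.77 = 0.23
(B ∧ C) ∧ (~(~B ∧ ~~B) ↔ A) = min(0.14, 0.23) = 0.14
~((B ∧ C) ∧ (~(~B ∧ ~~B) ↔ A)) = 1 − 0.14 = 0.86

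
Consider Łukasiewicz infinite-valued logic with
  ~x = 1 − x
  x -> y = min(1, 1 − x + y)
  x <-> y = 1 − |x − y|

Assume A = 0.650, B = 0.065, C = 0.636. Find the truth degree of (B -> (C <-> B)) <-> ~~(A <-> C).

0.986

C <-> B = 1 − |0.636 − 0.065| = 1 − 0.571 = 0.429
B -> (C <-> B) = min(1, 1 − 0.065 + 0.429) = min(1, 1.364) = 1.000
A <-> C = 1 − |0.650 − 0.636| = 1 − 0.014 = 0.986
~(A <-> C) = 1 − 0.986 = 0.014
~~(A <-> C) = 1 − 0.014 = 0.986
(B -> (C <-> B)) <-> ~~(A <-> C) = 1 − |1.000 − 0.986| = 1 − 0.014 = 0.986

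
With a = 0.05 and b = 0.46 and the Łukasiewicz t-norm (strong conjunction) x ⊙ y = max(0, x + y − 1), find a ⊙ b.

0.00

a ⊙ b = max(0, 0.05 + 0.46 − 1) = max(0, -0.49) = 0.00
For comparison, the Gödel (minimum) t-norm min(x, y) would give 0.05.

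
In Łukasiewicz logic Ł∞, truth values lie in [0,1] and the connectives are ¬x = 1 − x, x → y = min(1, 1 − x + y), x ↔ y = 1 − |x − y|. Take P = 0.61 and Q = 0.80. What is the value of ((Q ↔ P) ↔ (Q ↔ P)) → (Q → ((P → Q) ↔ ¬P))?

Q ↔ P = 1 − |0.80 − 0.61| = 1 − 0.19 = 0.81
(Q ↔ P) ↔ (Q ↔ P) = 1 − |0.81 − 0.81| = 1 − 0.00 = 1.00
P → Q = min(1, 1 − 0.61 + 0.80) = min(1, 1.19) = 1.00
¬P = 1 − 0.61 = 0.39
(P → Q) ↔ ¬P = 1 − |1.00 − 0.39| = 1 − 0.61 = 0.39
Q → ((P → Q) ↔ ¬P) = min(1, 1 − 0.80 + 0.39) = min(1, 0.59) = 0.59
((Q ↔ P) ↔ (Q ↔ P)) → (Q → ((P → Q) ↔ ¬P)) = min(1, 1 − 1.00 + 0.59) = min(1, 0.59) = 0.59

0.59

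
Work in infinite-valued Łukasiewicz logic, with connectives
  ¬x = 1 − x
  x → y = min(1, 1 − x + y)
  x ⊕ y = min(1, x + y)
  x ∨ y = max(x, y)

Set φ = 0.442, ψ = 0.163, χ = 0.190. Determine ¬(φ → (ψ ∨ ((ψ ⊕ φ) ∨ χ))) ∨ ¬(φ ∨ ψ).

0.558

ψ ⊕ φ = min(1, 0.163 + 0.442) = min(1, 0.605) = 0.605
(ψ ⊕ φ) ∨ χ = max(0.605, 0.190) = 0.605
ψ ∨ ((ψ ⊕ φ) ∨ χ) = max(0.163, 0.605) = 0.605
φ → (ψ ∨ ((ψ ⊕ φ) ∨ χ)) = min(1, 1 − 0.442 + 0.605) = min(1, 1.163) = 1.000
¬(φ → (ψ ∨ ((ψ ⊕ φ) ∨ χ))) = 1 − 1.000 = 0.000
φ ∨ ψ = max(0.442, 0.163) = 0.442
¬(φ ∨ ψ) = 1 − 0.442 = 0.558
¬(φ → (ψ ∨ ((ψ ⊕ φ) ∨ χ))) ∨ ¬(φ ∨ ψ) = max(0.000, 0.558) = 0.558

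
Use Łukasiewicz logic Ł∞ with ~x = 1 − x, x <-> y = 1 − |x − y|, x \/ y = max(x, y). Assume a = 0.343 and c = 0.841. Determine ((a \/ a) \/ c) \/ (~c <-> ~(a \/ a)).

0.841

a \/ a = max(0.343, 0.343) = 0.343
(a \/ a) \/ c = max(0.343, 0.841) = 0.841
~c = 1 − 0.841 = 0.159
~(a \/ a) = 1 − 0.343 = 0.657
~c <-> ~(a \/ a) = 1 − |0.159 − 0.657| = 1 − 0.498 = 0.502
((a \/ a) \/ c) \/ (~c <-> ~(a \/ a)) = max(0.841, 0.502) = 0.841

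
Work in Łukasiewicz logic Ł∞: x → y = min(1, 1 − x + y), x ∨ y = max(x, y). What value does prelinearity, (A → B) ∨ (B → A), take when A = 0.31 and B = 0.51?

A → B = min(1, 1 − 0.31 + 0.51) = min(1, 1.20) = 1.00
B → A = min(1, 1 − 0.51 + 0.31) = min(1, 0.80) = 0.80
(A → B) ∨ (B → A) = max(1.00, 0.80) = 1.00
(As expected: a Ł∞-tautology — holds in every MV-chain.)

1.00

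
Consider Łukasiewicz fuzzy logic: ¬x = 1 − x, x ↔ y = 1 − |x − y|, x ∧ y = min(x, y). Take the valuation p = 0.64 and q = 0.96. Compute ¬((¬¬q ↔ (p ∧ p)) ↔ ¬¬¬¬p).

¬q = 1 − 0.96 = 0.04
¬¬q = 1 − 0.04 = 0.96
p ∧ p = min(0.64, 0.64) = 0.64
¬¬q ↔ (p ∧ p) = 1 − |0.96 − 0.64| = 1 − 0.32 = 0.68
¬p = 1 − 0.64 = 0.36
¬¬p = 1 − 0.36 = 0.64
¬¬¬p = 1 − 0.64 = 0.36
¬¬¬¬p = 1 − 0.36 = 0.64
(¬¬q ↔ (p ∧ p)) ↔ ¬¬¬¬p = 1 − |0.68 − 0.64| = 1 − 0.04 = 0.96
¬((¬¬q ↔ (p ∧ p)) ↔ ¬¬¬¬p) = 1 − 0.96 = 0.04

0.04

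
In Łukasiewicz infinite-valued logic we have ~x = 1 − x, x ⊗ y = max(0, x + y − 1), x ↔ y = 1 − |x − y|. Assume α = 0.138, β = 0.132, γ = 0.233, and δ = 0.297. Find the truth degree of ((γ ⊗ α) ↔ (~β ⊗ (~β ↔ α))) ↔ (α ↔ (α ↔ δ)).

γ ⊗ α = max(0, 0.233 + 0.138 − 1) = max(0, -0.629) = 0.000
~β = 1 − 0.132 = 0.868
~β ↔ α = 1 − |0.868 − 0.138| = 1 − 0.730 = 0.270
~β ⊗ (~β ↔ α) = max(0, 0.868 + 0.270 − 1) = max(0, 0.138) = 0.138
(γ ⊗ α) ↔ (~β ⊗ (~β ↔ α)) = 1 − |0.000 − 0.138| = 1 − 0.138 = 0.862
α ↔ δ = 1 − |0.138 − 0.297| = 1 − 0.159 = 0.841
α ↔ (α ↔ δ) = 1 − |0.138 − 0.841| = 1 − 0.703 = 0.297
((γ ⊗ α) ↔ (~β ⊗ (~β ↔ α))) ↔ (α ↔ (α ↔ δ)) = 1 − |0.862 − 0.297| = 1 − 0.565 = 0.435

0.435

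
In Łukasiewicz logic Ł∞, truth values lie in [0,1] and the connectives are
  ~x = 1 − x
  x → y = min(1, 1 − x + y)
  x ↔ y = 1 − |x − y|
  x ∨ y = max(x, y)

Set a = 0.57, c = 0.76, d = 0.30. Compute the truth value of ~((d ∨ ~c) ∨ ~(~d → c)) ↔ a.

~c = 1 − 0.76 = 0.24
d ∨ ~c = max(0.30, 0.24) = 0.30
~d = 1 − 0.30 = 0.70
~d → c = min(1, 1 − 0.70 + 0.76) = min(1, 1.06) = 1.00
~(~d → c) = 1 − 1.00 = 0.00
(d ∨ ~c) ∨ ~(~d → c) = max(0.30, 0.00) = 0.30
~((d ∨ ~c) ∨ ~(~d → c)) = 1 − 0.30 = 0.70
~((d ∨ ~c) ∨ ~(~d → c)) ↔ a = 1 − |0.70 − 0.57| = 1 − 0.13 = 0.87

0.87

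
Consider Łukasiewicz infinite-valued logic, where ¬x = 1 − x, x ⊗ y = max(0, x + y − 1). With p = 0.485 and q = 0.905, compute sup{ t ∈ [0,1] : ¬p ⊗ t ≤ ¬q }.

0.580

¬p = 1 − 0.485 = 0.515
So the left factor is ¬p = 0.515.
¬q = 1 − 0.905 = 0.095
So the right-hand bound is ¬q = 0.095.
The residuum of the Łukasiewicz t-norm gives the supremum: min(1, 1 − 0.515 + 0.095).
1 − 0.515 + 0.095 = 0.580, so t = min(1, 0.580) = 0.580.
Check: 0.515 ⊗ 0.580 = max(0, 0.095) = 0.095 ≤ 0.095.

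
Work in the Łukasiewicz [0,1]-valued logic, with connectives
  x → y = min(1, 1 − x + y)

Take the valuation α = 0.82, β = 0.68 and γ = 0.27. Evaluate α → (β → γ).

β → γ = min(1, 1 − 0.68 + 0.27) = min(1, 0.59) = 0.59
α → (β → γ) = min(1, 1 − 0.82 + 0.59) = min(1, 0.77) = 0.77

0.77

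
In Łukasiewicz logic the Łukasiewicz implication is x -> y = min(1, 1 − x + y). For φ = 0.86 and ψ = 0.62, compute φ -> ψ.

φ -> ψ = min(1, 1 − 0.86 + 0.62) = min(1, 0.76) = 0.76
For comparison, the Gödel implication (1 if x ≤ y else y) would give 0.62.

0.76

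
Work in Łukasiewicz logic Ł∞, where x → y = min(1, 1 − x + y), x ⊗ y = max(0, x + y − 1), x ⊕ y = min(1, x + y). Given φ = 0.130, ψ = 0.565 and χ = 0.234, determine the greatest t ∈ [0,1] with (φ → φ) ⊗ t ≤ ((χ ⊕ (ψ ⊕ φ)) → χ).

0.305

φ → φ = min(1, 1 − 0.130 + 0.130) = min(1, 1.000) = 1.000
So the left factor is φ → φ = 1.000.
ψ ⊕ φ = min(1, 0.565 + 0.130) = min(1, 0.695) = 0.695
χ ⊕ (ψ ⊕ φ) = min(1, 0.234 + 0.695) = min(1, 0.929) = 0.929
(χ ⊕ (ψ ⊕ φ)) → χ = min(1, 1 − 0.929 + 0.234) = min(1, 0.305) = 0.305
So the right-hand bound is (χ ⊕ (ψ ⊕ φ)) → χ = 0.305.
The residuum of the Łukasiewicz t-norm gives the supremum: min(1, 1 − 1.000 + 0.305).
1 − 1.000 + 0.305 = 0.305, so t = min(1, 0.305) = 0.305.
Check: 1.000 ⊗ 0.305 = max(0, 0.305) = 0.305 ≤ 0.305.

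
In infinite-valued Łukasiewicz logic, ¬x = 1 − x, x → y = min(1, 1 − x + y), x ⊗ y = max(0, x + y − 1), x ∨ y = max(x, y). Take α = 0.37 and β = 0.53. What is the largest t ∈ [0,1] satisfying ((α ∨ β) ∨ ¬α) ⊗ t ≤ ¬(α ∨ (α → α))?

0.37

α ∨ β = max(0.37, 0.53) = 0.53
¬α = 1 − 0.37 = 0.63
(α ∨ β) ∨ ¬α = max(0.53, 0.63) = 0.63
So the left factor is (α ∨ β) ∨ ¬α = 0.63.
α → α = min(1, 1 − 0.37 + 0.37) = min(1, 1.00) = 1.00
α ∨ (α → α) = max(0.37, 1.00) = 1.00
¬(α ∨ (α → α)) = 1 − 1.00 = 0.00
So the right-hand bound is ¬(α ∨ (α → α)) = 0.00.
The residuum of the Łukasiewicz t-norm gives the supremum: min(1, 1 − 0.63 + 0.00).
1 − 0.63 + 0.00 = 0.37, so t = min(1, 0.37) = 0.37.
Check: 0.63 ⊗ 0.37 = max(0, 0.00) = 0.00 ≤ 0.00.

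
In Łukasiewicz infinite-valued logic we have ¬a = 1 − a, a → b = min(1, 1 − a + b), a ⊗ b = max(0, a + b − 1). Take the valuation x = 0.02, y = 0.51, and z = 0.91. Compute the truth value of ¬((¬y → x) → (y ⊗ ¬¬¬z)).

¬y = 1 − 0.51 = 0.49
¬y → x = min(1, 1 − 0.49 + 0.02) = min(1, 0.53) = 0.53
¬z = 1 − 0.91 = 0.09
¬¬z = 1 − 0.09 = 0.91
¬¬¬z = 1 − 0.91 = 0.09
y ⊗ ¬¬¬z = max(0, 0.51 + 0.09 − 1) = max(0, -0.40) = 0.00
(¬y → x) → (y ⊗ ¬¬¬z) = min(1, 1 − 0.53 + 0.00) = min(1, 0.47) = 0.47
¬((¬y → x) → (y ⊗ ¬¬¬z)) = 1 − 0.47 = 0.53

0.53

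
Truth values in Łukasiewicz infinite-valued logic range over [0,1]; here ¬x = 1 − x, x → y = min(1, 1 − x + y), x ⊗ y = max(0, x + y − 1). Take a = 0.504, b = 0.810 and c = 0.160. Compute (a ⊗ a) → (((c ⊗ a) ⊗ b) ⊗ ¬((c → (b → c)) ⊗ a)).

0.992

a ⊗ a = max(0, 0.504 + 0.504 − 1) = max(0, 0.008) = 0.008
c ⊗ a = max(0, 0.160 + 0.504 − 1) = max(0, -0.336) = 0.000
(c ⊗ a) ⊗ b = max(0, 0.000 + 0.810 − 1) = max(0, -0.190) = 0.000
b → c = min(1, 1 − 0.810 + 0.160) = min(1, 0.350) = 0.350
c → (b → c) = min(1, 1 − 0.160 + 0.350) = min(1, 1.190) = 1.000
(c → (b → c)) ⊗ a = max(0, 1.000 + 0.504 − 1) = max(0, 0.504) = 0.504
¬((c → (b → c)) ⊗ a) = 1 − 0.504 = 0.496
((c ⊗ a) ⊗ b) ⊗ ¬((c → (b → c)) ⊗ a) = max(0, 0.000 + 0.496 − 1) = max(0, -0.504) = 0.000
(a ⊗ a) → (((c ⊗ a) ⊗ b) ⊗ ¬((c → (b → c)) ⊗ a)) = min(1, 1 − 0.008 + 0.000) = min(1, 0.992) = 0.992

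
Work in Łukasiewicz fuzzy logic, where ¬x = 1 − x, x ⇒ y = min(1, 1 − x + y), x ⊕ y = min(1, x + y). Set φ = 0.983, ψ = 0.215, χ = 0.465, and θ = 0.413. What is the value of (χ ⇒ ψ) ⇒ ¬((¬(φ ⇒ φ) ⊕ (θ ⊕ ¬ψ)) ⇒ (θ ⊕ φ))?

χ ⇒ ψ = min(1, 1 − 0.465 + 0.215) = min(1, 0.750) = 0.750
φ ⇒ φ = min(1, 1 − 0.983 + 0.983) = min(1, 1.000) = 1.000
¬(φ ⇒ φ) = 1 − 1.000 = 0.000
¬ψ = 1 − 0.215 = 0.785
θ ⊕ ¬ψ = min(1, 0.413 + 0.785) = min(1, 1.198) = 1.000
¬(φ ⇒ φ) ⊕ (θ ⊕ ¬ψ) = min(1, 0.000 + 1.000) = min(1, 1.000) = 1.000
θ ⊕ φ = min(1, 0.413 + 0.983) = min(1, 1.396) = 1.000
(¬(φ ⇒ φ) ⊕ (θ ⊕ ¬ψ)) ⇒ (θ ⊕ φ) = min(1, 1 − 1.000 + 1.000) = min(1, 1.000) = 1.000
¬((¬(φ ⇒ φ) ⊕ (θ ⊕ ¬ψ)) ⇒ (θ ⊕ φ)) = 1 − 1.000 = 0.000
(χ ⇒ ψ) ⇒ ¬((¬(φ ⇒ φ) ⊕ (θ ⊕ ¬ψ)) ⇒ (θ ⊕ φ)) = min(1, 1 − 0.750 + 0.000) = min(1, 0.250) = 0.250

0.250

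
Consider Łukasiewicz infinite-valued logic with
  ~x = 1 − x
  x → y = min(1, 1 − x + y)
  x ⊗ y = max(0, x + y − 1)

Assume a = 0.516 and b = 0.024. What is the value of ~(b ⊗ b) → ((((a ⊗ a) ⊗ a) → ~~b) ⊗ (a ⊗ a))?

0.032

b ⊗ b = max(0, 0.024 + 0.024 − 1) = max(0, -0.952) = 0.000
~(b ⊗ b) = 1 − 0.000 = 1.000
a ⊗ a = max(0, 0.516 + 0.516 − 1) = max(0, 0.032) = 0.032
(a ⊗ a) ⊗ a = max(0, 0.032 + 0.516 − 1) = max(0, -0.452) = 0.000
~b = 1 − 0.024 = 0.976
~~b = 1 − 0.976 = 0.024
((a ⊗ a) ⊗ a) → ~~b = min(1, 1 − 0.000 + 0.024) = min(1, 1.024) = 1.000
(((a ⊗ a) ⊗ a) → ~~b) ⊗ (a ⊗ a) = max(0, 1.000 + 0.032 − 1) = max(0, 0.032) = 0.032
~(b ⊗ b) → ((((a ⊗ a) ⊗ a) → ~~b) ⊗ (a ⊗ a)) = min(1, 1 − 1.000 + 0.032) = min(1, 0.032) = 0.032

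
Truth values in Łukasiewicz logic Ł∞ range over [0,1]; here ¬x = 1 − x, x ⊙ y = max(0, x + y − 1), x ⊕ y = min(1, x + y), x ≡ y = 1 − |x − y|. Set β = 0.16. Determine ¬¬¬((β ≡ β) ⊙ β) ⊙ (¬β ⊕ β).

β ≡ β = 1 − |0.16 − 0.16| = 1 − 0.00 = 1.00
(β ≡ β) ⊙ β = max(0, 1.00 + 0.16 − 1) = max(0, 0.16) = 0.16
¬((β ≡ β) ⊙ β) = 1 − 0.16 = 0.84
¬¬((β ≡ β) ⊙ β) = 1 − 0.84 = 0.16
¬¬¬((β ≡ β) ⊙ β) = 1 − 0.16 = 0.84
¬β = 1 − 0.16 = 0.84
¬β ⊕ β = min(1, 0.84 + 0.16) = min(1, 1.00) = 1.00
¬¬¬((β ≡ β) ⊙ β) ⊙ (¬β ⊕ β) = max(0, 0.84 + 1.00 − 1) = max(0, 0.84) = 0.84

0.84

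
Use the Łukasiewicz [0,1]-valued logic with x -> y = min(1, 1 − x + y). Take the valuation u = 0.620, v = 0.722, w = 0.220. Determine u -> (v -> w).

0.878

v -> w = min(1, 1 − 0.722 + 0.220) = min(1, 0.498) = 0.498
u -> (v -> w) = min(1, 1 − 0.620 + 0.498) = min(1, 0.878) = 0.878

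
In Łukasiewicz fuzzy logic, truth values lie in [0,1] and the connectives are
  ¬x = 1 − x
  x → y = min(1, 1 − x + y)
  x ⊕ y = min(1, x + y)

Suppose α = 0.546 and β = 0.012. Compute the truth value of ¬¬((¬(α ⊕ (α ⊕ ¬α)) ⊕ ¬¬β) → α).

¬α = 1 − 0.546 = 0.454
α ⊕ ¬α = min(1, 0.546 + 0.454) = min(1, 1.000) = 1.000
α ⊕ (α ⊕ ¬α) = min(1, 0.546 + 1.000) = min(1, 1.546) = 1.000
¬(α ⊕ (α ⊕ ¬α)) = 1 − 1.000 = 0.000
¬β = 1 − 0.012 = 0.988
¬¬β = 1 − 0.988 = 0.012
¬(α ⊕ (α ⊕ ¬α)) ⊕ ¬¬β = min(1, 0.000 + 0.012) = min(1, 0.012) = 0.012
(¬(α ⊕ (α ⊕ ¬α)) ⊕ ¬¬β) → α = min(1, 1 − 0.012 + 0.546) = min(1, 1.534) = 1.000
¬((¬(α ⊕ (α ⊕ ¬α)) ⊕ ¬¬β) → α) = 1 − 1.000 = 0.000
¬¬((¬(α ⊕ (α ⊕ ¬α)) ⊕ ¬¬β) → α) = 1 − 0.000 = 1.000

1.000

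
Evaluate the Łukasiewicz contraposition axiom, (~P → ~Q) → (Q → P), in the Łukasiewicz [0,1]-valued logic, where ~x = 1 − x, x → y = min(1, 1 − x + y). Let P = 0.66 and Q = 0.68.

~P = 1 − 0.66 = 0.34
~Q = 1 − 0.68 = 0.32
~P → ~Q = min(1, 1 − 0.34 + 0.32) = min(1, 0.98) = 0.98
Q → P = min(1, 1 − 0.68 + 0.66) = min(1, 0.98) = 0.98
(~P → ~Q) → (Q → P) = min(1, 1 − 0.98 + 0.98) = min(1, 1.00) = 1.00
(As expected: an axiom of Ł∞, always 1.)

1.00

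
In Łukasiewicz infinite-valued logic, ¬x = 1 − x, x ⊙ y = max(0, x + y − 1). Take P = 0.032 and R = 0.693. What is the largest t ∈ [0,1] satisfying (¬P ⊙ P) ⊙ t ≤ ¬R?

¬P = 1 − 0.032 = 0.968
¬P ⊙ P = max(0, 0.968 + 0.032 − 1) = max(0, 0.000) = 0.000
So the left factor is ¬P ⊙ P = 0.000.
¬R = 1 − 0.693 = 0.307
So the right-hand bound is ¬R = 0.307.
The residuum of the Łukasiewicz t-norm gives the supremum: min(1, 1 − 0.000 + 0.307).
1 − 0.000 + 0.307 = 1.307, so t = min(1, 1.307) = 1.000.
Check: 0.000 ⊙ 1.000 = max(0, 0.000) = 0.000 ≤ 0.307.

1.000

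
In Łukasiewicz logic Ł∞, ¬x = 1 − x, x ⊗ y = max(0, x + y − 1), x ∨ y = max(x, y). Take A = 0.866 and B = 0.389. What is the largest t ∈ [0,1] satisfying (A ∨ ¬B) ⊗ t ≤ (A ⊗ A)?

0.866

¬B = 1 − 0.389 = 0.611
A ∨ ¬B = max(0.866, 0.611) = 0.866
So the left factor is A ∨ ¬B = 0.866.
A ⊗ A = max(0, 0.866 + 0.866 − 1) = max(0, 0.732) = 0.732
So the right-hand bound is A ⊗ A = 0.732.
The residuum of the Łukasiewicz t-norm gives the supremum: min(1, 1 − 0.866 + 0.732).
1 − 0.866 + 0.732 = 0.866, so t = min(1, 0.866) = 0.866.
Check: 0.866 ⊗ 0.866 = max(0, 0.732) = 0.732 ≤ 0.732.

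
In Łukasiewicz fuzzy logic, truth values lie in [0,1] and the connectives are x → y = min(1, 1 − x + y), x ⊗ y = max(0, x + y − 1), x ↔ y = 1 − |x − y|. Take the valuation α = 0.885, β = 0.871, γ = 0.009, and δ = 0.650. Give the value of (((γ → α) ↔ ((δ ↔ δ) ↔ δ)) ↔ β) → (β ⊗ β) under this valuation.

0.963

γ → α = min(1, 1 − 0.009 + 0.885) = min(1, 1.876) = 1.000
δ ↔ δ = 1 − |0.650 − 0.650| = 1 − 0.000 = 1.000
(δ ↔ δ) ↔ δ = 1 − |1.000 − 0.650| = 1 − 0.350 = 0.650
(γ → α) ↔ ((δ ↔ δ) ↔ δ) = 1 − |1.000 − 0.650| = 1 − 0.350 = 0.650
((γ → α) ↔ ((δ ↔ δ) ↔ δ)) ↔ β = 1 − |0.650 − 0.871| = 1 − 0.221 = 0.779
β ⊗ β = max(0, 0.871 + 0.871 − 1) = max(0, 0.742) = 0.742
(((γ → α) ↔ ((δ ↔ δ) ↔ δ)) ↔ β) → (β ⊗ β) = min(1, 1 − 0.779 + 0.742) = min(1, 0.963) = 0.963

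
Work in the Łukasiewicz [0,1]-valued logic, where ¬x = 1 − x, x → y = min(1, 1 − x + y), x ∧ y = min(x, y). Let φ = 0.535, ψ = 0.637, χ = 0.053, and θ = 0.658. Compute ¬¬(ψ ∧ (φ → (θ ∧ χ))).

0.518

θ ∧ χ = min(0.658, 0.053) = 0.053
φ → (θ ∧ χ) = min(1, 1 − 0.535 + 0.053) = min(1, 0.518) = 0.518
ψ ∧ (φ → (θ ∧ χ)) = min(0.637, 0.518) = 0.518
¬(ψ ∧ (φ → (θ ∧ χ))) = 1 − 0.518 = 0.482
¬¬(ψ ∧ (φ → (θ ∧ χ))) = 1 − 0.482 = 0.518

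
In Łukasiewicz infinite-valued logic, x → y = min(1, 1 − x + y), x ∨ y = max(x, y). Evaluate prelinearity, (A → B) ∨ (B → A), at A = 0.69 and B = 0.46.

A → B = min(1, 1 − 0.69 + 0.46) = min(1, 0.77) = 0.77
B → A = min(1, 1 − 0.46 + 0.69) = min(1, 1.23) = 1.00
(A → B) ∨ (B → A) = max(0.77, 1.00) = 1.00
(As expected: a Ł∞-tautology — holds in every MV-chain.)

1.00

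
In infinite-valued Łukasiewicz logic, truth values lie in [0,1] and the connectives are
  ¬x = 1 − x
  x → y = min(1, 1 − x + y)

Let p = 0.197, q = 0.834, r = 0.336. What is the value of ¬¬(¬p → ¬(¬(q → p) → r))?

0.498

¬p = 1 − 0.197 = 0.803
q → p = min(1, 1 − 0.834 + 0.197) = min(1, 0.363) = 0.363
¬(q → p) = 1 − 0.363 = 0.637
¬(q → p) → r = min(1, 1 − 0.637 + 0.336) = min(1, 0.699) = 0.699
¬(¬(q → p) → r) = 1 − 0.699 = 0.301
¬p → ¬(¬(q → p) → r) = min(1, 1 − 0.803 + 0.301) = min(1, 0.498) = 0.498
¬(¬p → ¬(¬(q → p) → r)) = 1 − 0.498 = 0.502
¬¬(¬p → ¬(¬(q → p) → r)) = 1 − 0.502 = 0.498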